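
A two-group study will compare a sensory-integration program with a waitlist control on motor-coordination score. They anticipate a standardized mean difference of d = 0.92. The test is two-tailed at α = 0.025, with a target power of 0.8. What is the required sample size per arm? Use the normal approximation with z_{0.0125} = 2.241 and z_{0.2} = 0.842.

n = 23 per group

For two independent groups with equal n: n = 2·((z_{α/2} + z_β) / d)².
z_{α/2} + z_β = 2.241 + 0.842 = 3.083.
n = 2 × (3.083 / 0.92)² = 2 × 3.351² = 2 × 11.23 = 22.5.
Round up to the next whole participant.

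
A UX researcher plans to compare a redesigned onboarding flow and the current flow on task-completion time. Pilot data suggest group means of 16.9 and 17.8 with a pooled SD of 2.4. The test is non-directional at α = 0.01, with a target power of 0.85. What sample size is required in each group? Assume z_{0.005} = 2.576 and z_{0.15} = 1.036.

Cohen's d = |M₁ − M₂| / SD_pooled = |16.9 − 17.8| / 2.4 = 0.9 / 2.4 = 0.375.
For two independent groups with equal n: n = 2·((z_{α/2} + z_β) / d)².
z_{α/2} + z_β = 2.576 + 1.036 = 3.612.
n = 2 × (3.612 / 0.375)² = 2 × 9.632² = 2 × 92.78 = 185.6.
Round up to the next whole participant.

n = 186 per group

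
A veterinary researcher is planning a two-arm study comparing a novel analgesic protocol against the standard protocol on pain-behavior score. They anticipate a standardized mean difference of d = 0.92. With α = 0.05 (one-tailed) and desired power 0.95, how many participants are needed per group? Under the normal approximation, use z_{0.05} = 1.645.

For two independent groups with equal n: n = 2·((z_{α} + z_β) / d)².
z_{α} + z_β = 1.645 + 1.645 = 3.290.
n = 2 × (3.290 / 0.92)² = 2 × 3.576² = 2 × 12.79 = 25.6.
Round up to the next whole participant.

n = 26 per group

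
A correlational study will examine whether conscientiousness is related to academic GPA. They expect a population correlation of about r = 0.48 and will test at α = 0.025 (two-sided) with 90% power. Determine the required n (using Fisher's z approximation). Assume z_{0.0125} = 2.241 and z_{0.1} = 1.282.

n = 49

Fisher's z: C = ½·ln((1+r)/(1−r)) = ½·ln(2.8462) = 0.5230.
n = ((z_{α/2} + z_β)/C)² + 3.
(2.241 + 1.282) / 0.5230 = 3.523 / 0.5230 = 6.736.
n = 6.736² + 3 = 45.38 + 3 = 48.4.
Round up.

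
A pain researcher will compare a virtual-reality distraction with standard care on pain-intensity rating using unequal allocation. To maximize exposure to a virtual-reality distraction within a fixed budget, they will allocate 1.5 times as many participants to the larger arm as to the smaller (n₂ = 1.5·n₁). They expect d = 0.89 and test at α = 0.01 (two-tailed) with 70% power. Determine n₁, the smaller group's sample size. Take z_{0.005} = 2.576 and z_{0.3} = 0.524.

n₁ = 21

With allocation ratio k = n₂/n₁ = 1.5, Var(x̄₁−x̄₂) = σ²(1/n₁ + 1/(k·n₁)) = σ²·(k+1)/(k·n₁).
So n₁ = (1 + 1/k)·((z_{α/2} + z_β)/d)² = 1.667 × (3.100/0.89)².
n₁ = 1.667 × 12.13 = 20.2.
Round up: n₁ = 21, giving n₂ = ⌈1.5 × 21⌉ = ⌈31.5⌉ = 32.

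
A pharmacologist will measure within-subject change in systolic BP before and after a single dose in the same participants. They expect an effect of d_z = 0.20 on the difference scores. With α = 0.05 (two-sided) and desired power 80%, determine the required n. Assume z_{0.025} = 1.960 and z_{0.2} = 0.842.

n = 197 pairs

For a paired (one-sample on differences) test: n = ((z_{α/2} + z_β) / d)².
z_{α/2} + z_β = 1.960 + 0.842 = 2.802.
n = (2.802 / 0.20)² = 14.010² = 196.28.
Round up.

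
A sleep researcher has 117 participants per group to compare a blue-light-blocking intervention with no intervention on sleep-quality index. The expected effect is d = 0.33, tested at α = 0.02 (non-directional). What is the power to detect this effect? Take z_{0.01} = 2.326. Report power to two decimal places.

For two equal groups, power = Φ(d·√(n/2) − z_{α/2}).
d·√(n/2) = 0.33 × √(117/2) = 0.33 × 7.649 = 2.524.
z_β = 2.524 − 2.326 = 0.198.
Power = Φ(0.198) = 0.578.

power ≈ 0.58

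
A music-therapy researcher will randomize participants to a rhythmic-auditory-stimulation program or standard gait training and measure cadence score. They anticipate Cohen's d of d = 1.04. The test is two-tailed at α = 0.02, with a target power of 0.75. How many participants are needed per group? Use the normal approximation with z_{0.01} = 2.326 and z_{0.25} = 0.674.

n = 17 per group

For two independent groups with equal n: n = 2·((z_{α/2} + z_β) / d)².
z_{α/2} + z_β = 2.326 + 0.674 = 3.000.
n = 2 × (3.000 / 1.04)² = 2 × 2.885² = 2 × 8.32 = 16.6.
Round up to the next whole participant.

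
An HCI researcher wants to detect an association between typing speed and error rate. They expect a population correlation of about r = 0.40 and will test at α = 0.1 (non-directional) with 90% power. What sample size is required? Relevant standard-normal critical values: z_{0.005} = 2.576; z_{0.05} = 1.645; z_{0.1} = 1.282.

n = 51

Fisher's z: C = ½·ln((1+r)/(1−r)) = ½·ln(2.3333) = 0.4236.
n = ((z_{α/2} + z_β)/C)² + 3.
(1.645 + 1.282) / 0.4236 = 2.927 / 0.4236 = 6.910.
n = 6.910² + 3 = 47.75 + 3 = 50.7.
Round up.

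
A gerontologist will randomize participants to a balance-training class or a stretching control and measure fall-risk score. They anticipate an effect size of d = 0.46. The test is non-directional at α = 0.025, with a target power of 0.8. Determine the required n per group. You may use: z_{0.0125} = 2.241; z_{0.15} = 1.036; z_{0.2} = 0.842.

n = 90 per group

For two independent groups with equal n: n = 2·((z_{α/2} + z_β) / d)².
z_{α/2} + z_β = 2.241 + 0.842 = 3.083.
n = 2 × (3.083 / 0.46)² = 2 × 6.702² = 2 × 44.92 = 89.8.
Round up to the next whole participant.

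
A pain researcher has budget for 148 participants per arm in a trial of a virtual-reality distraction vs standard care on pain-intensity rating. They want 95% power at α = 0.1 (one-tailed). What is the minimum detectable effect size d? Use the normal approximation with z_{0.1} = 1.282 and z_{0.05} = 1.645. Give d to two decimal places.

d_min ≈ 0.34

For two independent groups of n = 148 each: d_min = (z_{α} + z_β)·√(2/n).
z-sum = 1.282 + 1.645 = 2.927.
d_min = 2.927 × √(2/148) = 2.927 × 0.1162 = 0.340.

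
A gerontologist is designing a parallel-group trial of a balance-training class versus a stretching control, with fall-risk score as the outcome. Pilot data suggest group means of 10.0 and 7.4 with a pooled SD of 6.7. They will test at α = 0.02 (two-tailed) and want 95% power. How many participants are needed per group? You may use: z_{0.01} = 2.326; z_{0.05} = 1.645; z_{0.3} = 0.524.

n = 210 per group

Cohen's d = |M₁ − M₂| / SD_pooled = |10.0 − 7.4| / 6.7 = 2.6 / 6.7 = 0.388.
For two independent groups with equal n: n = 2·((z_{α/2} + z_β) / d)².
z_{α/2} + z_β = 2.326 + 1.645 = 3.971.
n = 2 × (3.971 / 0.388)² = 2 × 10.235² = 2 × 104.75 = 209.5.
Round up to the next whole participant.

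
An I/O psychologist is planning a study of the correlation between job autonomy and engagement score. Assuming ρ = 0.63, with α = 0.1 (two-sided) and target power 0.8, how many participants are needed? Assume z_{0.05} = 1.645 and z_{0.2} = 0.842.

n = 15

Fisher's z: C = ½·ln((1+r)/(1−r)) = ½·ln(4.4054) = 0.7414.
n = ((z_{α/2} + z_β)/C)² + 3.
(1.645 + 0.842) / 0.7414 = 2.487 / 0.7414 = 3.354.
n = 3.354² + 3 = 11.25 + 3 = 14.3.
Round up.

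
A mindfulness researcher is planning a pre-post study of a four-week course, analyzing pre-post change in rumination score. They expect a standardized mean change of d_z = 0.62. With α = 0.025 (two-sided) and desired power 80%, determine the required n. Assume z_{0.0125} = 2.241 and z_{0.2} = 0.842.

For a paired (one-sample on differences) test: n = ((z_{α/2} + z_β) / d)².
z_{α/2} + z_β = 2.241 + 0.842 = 3.083.
n = (3.083 / 0.62)² = 4.973² = 24.73.
Round up.

n = 25 pairs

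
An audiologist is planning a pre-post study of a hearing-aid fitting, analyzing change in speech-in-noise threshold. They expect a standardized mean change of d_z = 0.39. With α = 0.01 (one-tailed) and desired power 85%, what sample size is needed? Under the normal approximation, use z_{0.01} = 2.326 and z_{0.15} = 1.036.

For a paired (one-sample on differences) test: n = ((z_{α} + z_β) / d)².
z_{α} + z_β = 2.326 + 1.036 = 3.362.
n = (3.362 / 0.39)² = 8.621² = 74.31.
Round up.

n = 75 pairs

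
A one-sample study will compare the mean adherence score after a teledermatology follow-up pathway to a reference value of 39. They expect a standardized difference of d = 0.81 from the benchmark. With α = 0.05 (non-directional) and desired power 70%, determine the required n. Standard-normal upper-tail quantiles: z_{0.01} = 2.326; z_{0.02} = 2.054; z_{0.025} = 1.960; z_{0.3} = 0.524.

For a one-sample test: n = ((z_{α/2} + z_β) / d)².
z_{α/2} + z_β = 1.960 + 0.524 = 2.484.
n = (2.484 / 0.81)² = 3.067² = 9.40.
Round up.

n = 10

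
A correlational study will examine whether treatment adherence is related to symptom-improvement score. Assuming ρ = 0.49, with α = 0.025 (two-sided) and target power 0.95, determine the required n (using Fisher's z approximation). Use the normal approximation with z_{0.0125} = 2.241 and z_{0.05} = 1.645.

n = 56

Fisher's z: C = ½·ln((1+r)/(1−r)) = ½·ln(2.9216) = 0.5361.
n = ((z_{α/2} + z_β)/C)² + 3.
(2.241 + 1.645) / 0.5361 = 3.886 / 0.5361 = 7.249.
n = 7.249² + 3 = 52.54 + 3 = 55.5.
Round up.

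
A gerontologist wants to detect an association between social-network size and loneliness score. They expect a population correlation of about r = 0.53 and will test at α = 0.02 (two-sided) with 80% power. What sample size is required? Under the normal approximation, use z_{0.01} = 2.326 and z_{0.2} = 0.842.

n = 32

Fisher's z: C = ½·ln((1+r)/(1−r)) = ½·ln(3.2553) = 0.5901.
n = ((z_{α/2} + z_β)/C)² + 3.
(2.326 + 0.842) / 0.5901 = 3.168 / 0.5901 = 5.369.
n = 5.369² + 3 = 28.82 + 3 = 31.8.
Round up.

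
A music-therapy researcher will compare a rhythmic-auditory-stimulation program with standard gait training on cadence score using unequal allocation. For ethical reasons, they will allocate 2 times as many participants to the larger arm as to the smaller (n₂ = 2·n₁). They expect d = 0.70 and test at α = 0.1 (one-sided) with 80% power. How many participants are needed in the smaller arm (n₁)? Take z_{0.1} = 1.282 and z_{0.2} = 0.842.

n₁ = 14

With allocation ratio k = n₂/n₁ = 2, Var(x̄₁−x̄₂) = σ²(1/n₁ + 1/(k·n₁)) = σ²·(k+1)/(k·n₁).
So n₁ = (1 + 1/k)·((z_{α} + z_β)/d)² = 1.500 × (2.124/0.70)².
n₁ = 1.500 × 9.21 = 13.8.
Round up: n₁ = 14, giving n₂ = 2 × 14 = 28.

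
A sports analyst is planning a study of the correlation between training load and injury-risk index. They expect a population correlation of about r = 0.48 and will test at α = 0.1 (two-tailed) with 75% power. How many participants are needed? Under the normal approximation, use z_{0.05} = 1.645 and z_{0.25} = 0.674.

n = 23

Fisher's z: C = ½·ln((1+r)/(1−r)) = ½·ln(2.8462) = 0.5230.
n = ((z_{α/2} + z_β)/C)² + 3.
(1.645 + 0.674) / 0.5230 = 2.319 / 0.5230 = 4.434.
n = 4.434² + 3 = 19.66 + 3 = 22.7.
Round up.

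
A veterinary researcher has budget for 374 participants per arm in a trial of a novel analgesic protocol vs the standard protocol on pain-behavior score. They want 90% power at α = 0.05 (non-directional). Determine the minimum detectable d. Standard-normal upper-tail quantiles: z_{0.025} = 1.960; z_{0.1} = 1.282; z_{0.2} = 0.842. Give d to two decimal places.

d_min ≈ 0.24

For two independent groups of n = 374 each: d_min = (z_{α/2} + z_β)·√(2/n).
z-sum = 1.960 + 1.282 = 3.242.
d_min = 3.242 × √(2/374) = 3.242 × 0.0731 = 0.237.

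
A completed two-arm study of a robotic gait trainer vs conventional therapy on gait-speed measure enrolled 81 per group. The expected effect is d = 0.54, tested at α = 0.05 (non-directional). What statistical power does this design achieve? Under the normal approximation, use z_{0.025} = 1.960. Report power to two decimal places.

For two equal groups, power = Φ(d·√(n/2) − z_{α/2}).
d·√(n/2) = 0.54 × √(81/2) = 0.54 × 6.364 = 3.437.
z_β = 3.437 − 1.960 = 1.477.
Power = Φ(1.477) = 0.930.

power ≈ 0.93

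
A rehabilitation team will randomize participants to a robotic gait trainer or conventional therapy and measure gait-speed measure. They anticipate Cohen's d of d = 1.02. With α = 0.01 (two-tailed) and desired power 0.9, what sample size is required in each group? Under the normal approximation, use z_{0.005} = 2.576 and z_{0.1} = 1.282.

For two independent groups with equal n: n = 2·((z_{α/2} + z_β) / d)².
z_{α/2} + z_β = 2.576 + 1.282 = 3.858.
n = 2 × (3.858 / 1.02)² = 2 × 3.782² = 2 × 14.31 = 28.6.
Round up to the next whole participant.

n = 29 per group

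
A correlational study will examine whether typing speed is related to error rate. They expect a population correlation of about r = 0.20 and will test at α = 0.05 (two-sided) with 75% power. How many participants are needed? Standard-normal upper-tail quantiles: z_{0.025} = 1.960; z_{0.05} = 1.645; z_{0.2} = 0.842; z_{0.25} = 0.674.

Fisher's z: C = ½·ln((1+r)/(1−r)) = ½·ln(1.5000) = 0.2027.
n = ((z_{α/2} + z_β)/C)² + 3.
(1.960 + 0.674) / 0.2027 = 2.634 / 0.2027 = 12.995.
n = 12.995² + 3 = 168.86 + 3 = 171.9.
Round up.

n = 172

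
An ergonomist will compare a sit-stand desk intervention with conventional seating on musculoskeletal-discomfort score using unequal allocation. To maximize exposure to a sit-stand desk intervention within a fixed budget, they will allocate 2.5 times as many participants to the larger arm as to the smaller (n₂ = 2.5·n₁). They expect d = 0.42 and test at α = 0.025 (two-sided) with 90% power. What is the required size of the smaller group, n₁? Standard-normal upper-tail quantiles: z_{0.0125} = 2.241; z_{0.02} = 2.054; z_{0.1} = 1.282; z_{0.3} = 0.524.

With allocation ratio k = n₂/n₁ = 2.5, Var(x̄₁−x̄₂) = σ²(1/n₁ + 1/(k·n₁)) = σ²·(k+1)/(k·n₁).
So n₁ = (1 + 1/k)·((z_{α/2} + z_β)/d)² = 1.400 × (3.523/0.42)².
n₁ = 1.400 × 70.36 = 98.5.
Round up: n₁ = 99, giving n₂ = ⌈2.5 × 99⌉ = ⌈247.5⌉ = 248.

n₁ = 99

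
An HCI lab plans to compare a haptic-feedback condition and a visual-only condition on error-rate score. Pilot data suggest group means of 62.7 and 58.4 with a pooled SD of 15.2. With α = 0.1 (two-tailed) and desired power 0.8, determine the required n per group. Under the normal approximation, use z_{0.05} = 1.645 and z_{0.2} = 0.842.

n = 155 per group

Cohen's d = |M₁ − M₂| / SD_pooled = |62.7 − 58.4| / 15.2 = 4.3 / 15.2 = 0.283.
For two independent groups with equal n: n = 2·((z_{α/2} + z_β) / d)².
z_{α/2} + z_β = 1.645 + 0.842 = 2.487.
n = 2 × (2.487 / 0.283)² = 2 × 8.788² = 2 × 77.23 = 154.5.
Round up to the next whole participant.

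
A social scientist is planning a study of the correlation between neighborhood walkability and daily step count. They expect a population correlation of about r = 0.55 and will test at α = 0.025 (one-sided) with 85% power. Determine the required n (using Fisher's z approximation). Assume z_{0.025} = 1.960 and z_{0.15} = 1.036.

Fisher's z: C = ½·ln((1+r)/(1−r)) = ½·ln(3.4444) = 0.6184.
n = ((z_{α} + z_β)/C)² + 3.
(1.960 + 1.036) / 0.6184 = 2.996 / 0.6184 = 4.845.
n = 4.845² + 3 = 23.47 + 3 = 26.5.
Round up.

n = 27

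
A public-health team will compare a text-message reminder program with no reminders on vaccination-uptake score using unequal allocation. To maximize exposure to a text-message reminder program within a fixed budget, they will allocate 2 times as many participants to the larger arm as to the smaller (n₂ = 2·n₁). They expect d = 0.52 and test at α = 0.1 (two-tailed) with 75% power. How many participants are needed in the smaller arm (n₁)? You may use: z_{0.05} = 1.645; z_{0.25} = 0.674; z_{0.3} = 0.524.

With allocation ratio k = n₂/n₁ = 2, Var(x̄₁−x̄₂) = σ²(1/n₁ + 1/(k·n₁)) = σ²·(k+1)/(k·n₁).
So n₁ = (1 + 1/k)·((z_{α/2} + z_β)/d)² = 1.500 × (2.319/0.52)².
n₁ = 1.500 × 19.89 = 29.8.
Round up: n₁ = 30, giving n₂ = 2 × 30 = 60.

n₁ = 30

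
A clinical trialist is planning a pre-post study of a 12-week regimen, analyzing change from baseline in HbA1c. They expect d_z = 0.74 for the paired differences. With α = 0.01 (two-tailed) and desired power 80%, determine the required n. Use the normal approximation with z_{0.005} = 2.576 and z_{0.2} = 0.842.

n = 22 pairs

For a paired (one-sample on differences) test: n = ((z_{α/2} + z_β) / d)².
z_{α/2} + z_β = 2.576 + 0.842 = 3.418.
n = (3.418 / 0.74)² = 4.619² = 21.33.
Round up.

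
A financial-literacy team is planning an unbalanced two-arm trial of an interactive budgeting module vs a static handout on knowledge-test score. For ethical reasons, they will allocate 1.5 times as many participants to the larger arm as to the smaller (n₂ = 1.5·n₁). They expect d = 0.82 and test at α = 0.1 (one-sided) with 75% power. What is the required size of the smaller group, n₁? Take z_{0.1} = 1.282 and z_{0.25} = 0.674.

n₁ = 10

With allocation ratio k = n₂/n₁ = 1.5, Var(x̄₁−x̄₂) = σ²(1/n₁ + 1/(k·n₁)) = σ²·(k+1)/(k·n₁).
So n₁ = (1 + 1/k)·((z_{α} + z_β)/d)² = 1.667 × (1.956/0.82)².
n₁ = 1.667 × 5.69 = 9.5.
Round up: n₁ = 10, giving n₂ = 1.5 × 10 = 15.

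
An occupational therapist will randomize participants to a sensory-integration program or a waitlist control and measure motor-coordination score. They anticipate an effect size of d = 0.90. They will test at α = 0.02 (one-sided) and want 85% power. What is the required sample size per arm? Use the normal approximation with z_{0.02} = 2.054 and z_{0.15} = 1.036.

n = 24 per group

For two independent groups with equal n: n = 2·((z_{α} + z_β) / d)².
z_{α} + z_β = 2.054 + 1.036 = 3.090.
n = 2 × (3.090 / 0.90)² = 2 × 3.433² = 2 × 11.79 = 23.6.
Round up to the next whole participant.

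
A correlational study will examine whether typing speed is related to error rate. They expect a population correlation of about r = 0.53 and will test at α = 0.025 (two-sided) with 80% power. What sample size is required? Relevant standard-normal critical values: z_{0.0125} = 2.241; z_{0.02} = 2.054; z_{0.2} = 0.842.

n = 31

Fisher's z: C = ½·ln((1+r)/(1−r)) = ½·ln(3.2553) = 0.5901.
n = ((z_{α/2} + z_β)/C)² + 3.
(2.241 + 0.842) / 0.5901 = 3.083 / 0.5901 = 5.225.
n = 5.225² + 3 = 27.30 + 3 = 30.3.
Round up.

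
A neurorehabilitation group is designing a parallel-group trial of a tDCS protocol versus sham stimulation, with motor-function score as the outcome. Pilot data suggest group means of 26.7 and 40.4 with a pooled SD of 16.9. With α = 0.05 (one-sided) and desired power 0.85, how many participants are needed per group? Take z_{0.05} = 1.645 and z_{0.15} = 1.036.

n = 22 per group

Cohen's d = |M₁ − M₂| / SD_pooled = |26.7 − 40.4| / 16.9 = 13.7 / 16.9 = 0.811.
For two independent groups with equal n: n = 2·((z_{α} + z_β) / d)².
z_{α} + z_β = 1.645 + 1.036 = 2.681.
n = 2 × (2.681 / 0.811)² = 2 × 3.306² = 2 × 10.93 = 21.9.
Round up to the next whole participant.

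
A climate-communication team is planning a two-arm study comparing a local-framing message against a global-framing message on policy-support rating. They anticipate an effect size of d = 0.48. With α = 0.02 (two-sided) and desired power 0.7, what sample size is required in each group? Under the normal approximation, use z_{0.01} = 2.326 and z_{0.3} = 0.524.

For two independent groups with equal n: n = 2·((z_{α/2} + z_β) / d)².
z_{α/2} + z_β = 2.326 + 0.524 = 2.850.
n = 2 × (2.850 / 0.48)² = 2 × 5.938² = 2 × 35.25 = 70.5.
Round up to the next whole participant.

n = 71 per group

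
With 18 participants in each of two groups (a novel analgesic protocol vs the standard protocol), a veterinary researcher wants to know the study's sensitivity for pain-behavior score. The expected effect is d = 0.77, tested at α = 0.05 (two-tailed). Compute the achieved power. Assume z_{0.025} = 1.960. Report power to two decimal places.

power ≈ 0.64

For two equal groups, power = Φ(d·√(n/2) − z_{α/2}).
d·√(n/2) = 0.77 × √(18/2) = 0.77 × 3.000 = 2.310.
z_β = 2.310 − 1.960 = 0.350.
Power = Φ(0.350) = 0.637.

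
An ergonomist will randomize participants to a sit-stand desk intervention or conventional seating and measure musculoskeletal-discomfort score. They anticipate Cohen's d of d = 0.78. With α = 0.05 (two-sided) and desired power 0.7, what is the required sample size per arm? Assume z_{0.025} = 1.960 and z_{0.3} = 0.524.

For two independent groups with equal n: n = 2·((z_{α/2} + z_β) / d)².
z_{α/2} + z_β = 1.960 + 0.524 = 2.484.
n = 2 × (2.484 / 0.78)² = 2 × 3.185² = 2 × 10.14 = 20.3.
Round up to the next whole participant.

n = 21 per group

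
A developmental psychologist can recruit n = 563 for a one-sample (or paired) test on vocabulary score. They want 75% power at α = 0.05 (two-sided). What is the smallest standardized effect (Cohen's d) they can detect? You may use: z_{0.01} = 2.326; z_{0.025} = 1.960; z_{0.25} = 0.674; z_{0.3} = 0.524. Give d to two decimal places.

d_min ≈ 0.11

For a single sample (or paired design) of n = 563: d_min = (z_{α/2} + z_β)/√n.
z-sum = 1.960 + 0.674 = 2.634.
d_min = 2.634 / √563 = 2.634 / 23.728 = 0.111.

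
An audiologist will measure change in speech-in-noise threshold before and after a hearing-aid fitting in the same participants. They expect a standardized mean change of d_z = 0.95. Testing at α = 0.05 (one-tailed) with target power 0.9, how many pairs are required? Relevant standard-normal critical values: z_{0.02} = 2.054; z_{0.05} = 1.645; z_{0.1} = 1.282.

For a paired (one-sample on differences) test: n = ((z_{α} + z_β) / d)².
z_{α} + z_β = 1.645 + 1.282 = 2.927.
n = (2.927 / 0.95)² = 3.081² = 9.49.
Round up.

n = 10 pairs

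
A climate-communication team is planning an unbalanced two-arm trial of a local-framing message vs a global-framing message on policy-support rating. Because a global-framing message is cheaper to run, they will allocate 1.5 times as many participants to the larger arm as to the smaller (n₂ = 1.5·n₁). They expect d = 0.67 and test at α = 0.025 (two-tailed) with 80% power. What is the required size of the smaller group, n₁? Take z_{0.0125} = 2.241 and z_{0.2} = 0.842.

n₁ = 36

With allocation ratio k = n₂/n₁ = 1.5, Var(x̄₁−x̄₂) = σ²(1/n₁ + 1/(k·n₁)) = σ²·(k+1)/(k·n₁).
So n₁ = (1 + 1/k)·((z_{α/2} + z_β)/d)² = 1.667 × (3.083/0.67)².
n₁ = 1.667 × 21.17 = 35.3.
Round up: n₁ = 36, giving n₂ = 1.5 × 36 = 54.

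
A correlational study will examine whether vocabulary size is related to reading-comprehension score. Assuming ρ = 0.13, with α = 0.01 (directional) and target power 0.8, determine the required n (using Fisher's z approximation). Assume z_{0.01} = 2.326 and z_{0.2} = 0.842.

Fisher's z: C = ½·ln((1+r)/(1−r)) = ½·ln(1.2989) = 0.1307.
n = ((z_{α} + z_β)/C)² + 3.
(2.326 + 0.842) / 0.1307 = 3.168 / 0.1307 = 24.239.
n = 24.239² + 3 = 587.52 + 3 = 590.5.
Round up.

n = 591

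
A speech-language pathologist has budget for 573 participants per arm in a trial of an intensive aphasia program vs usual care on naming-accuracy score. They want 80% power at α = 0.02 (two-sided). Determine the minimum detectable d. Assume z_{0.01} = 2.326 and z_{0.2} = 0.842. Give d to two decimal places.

d_min ≈ 0.19

For two independent groups of n = 573 each: d_min = (z_{α/2} + z_β)·√(2/n).
z-sum = 2.326 + 0.842 = 3.168.
d_min = 3.168 × √(2/573) = 3.168 × 0.0591 = 0.187.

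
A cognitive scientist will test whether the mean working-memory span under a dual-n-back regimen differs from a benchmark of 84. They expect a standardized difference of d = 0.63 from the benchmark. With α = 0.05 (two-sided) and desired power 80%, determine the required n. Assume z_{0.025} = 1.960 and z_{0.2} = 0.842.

For a one-sample test: n = ((z_{α/2} + z_β) / d)².
z_{α/2} + z_β = 1.960 + 0.842 = 2.802.
n = (2.802 / 0.63)² = 4.448² = 19.78.
Round up.

n = 20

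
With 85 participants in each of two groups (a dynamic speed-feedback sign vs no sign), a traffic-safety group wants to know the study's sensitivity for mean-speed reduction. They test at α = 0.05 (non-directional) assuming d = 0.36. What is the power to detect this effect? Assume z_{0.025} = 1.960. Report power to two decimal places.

For two equal groups, power = Φ(d·√(n/2) − z_{α/2}).
d·√(n/2) = 0.36 × √(85/2) = 0.36 × 6.519 = 2.347.
z_β = 2.347 − 1.960 = 0.387.
Power = Φ(0.387) = 0.651.

power ≈ 0.65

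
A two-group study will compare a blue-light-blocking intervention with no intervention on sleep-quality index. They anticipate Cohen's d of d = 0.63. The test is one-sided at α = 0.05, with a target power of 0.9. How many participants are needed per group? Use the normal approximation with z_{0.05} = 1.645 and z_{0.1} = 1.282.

n = 44 per group

For two independent groups with equal n: n = 2·((z_{α} + z_β) / d)².
z_{α} + z_β = 1.645 + 1.282 = 2.927.
n = 2 × (2.927 / 0.63)² = 2 × 4.646² = 2 × 21.59 = 43.2.
Round up to the next whole participant.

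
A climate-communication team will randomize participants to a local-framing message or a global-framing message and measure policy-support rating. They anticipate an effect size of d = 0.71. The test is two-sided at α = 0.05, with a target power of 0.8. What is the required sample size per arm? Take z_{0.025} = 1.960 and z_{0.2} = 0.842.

For two independent groups with equal n: n = 2·((z_{α/2} + z_β) / d)².
z_{α/2} + z_β = 1.960 + 0.842 = 2.802.
n = 2 × (2.802 / 0.71)² = 2 × 3.946² = 2 × 15.57 = 31.1.
Round up to the next whole participant.

n = 32 per group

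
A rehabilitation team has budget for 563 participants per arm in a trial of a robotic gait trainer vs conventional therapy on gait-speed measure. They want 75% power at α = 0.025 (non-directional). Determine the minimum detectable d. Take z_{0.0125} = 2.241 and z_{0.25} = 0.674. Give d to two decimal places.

For two independent groups of n = 563 each: d_min = (z_{α/2} + z_β)·√(2/n).
z-sum = 2.241 + 0.674 = 2.915.
d_min = 2.915 × √(2/563) = 2.915 × 0.0596 = 0.174.

d_min ≈ 0.17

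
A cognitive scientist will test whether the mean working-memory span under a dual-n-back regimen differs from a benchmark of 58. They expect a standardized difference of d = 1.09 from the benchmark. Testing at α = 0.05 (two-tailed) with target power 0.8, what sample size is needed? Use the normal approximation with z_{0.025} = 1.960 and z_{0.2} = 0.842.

For a one-sample test: n = ((z_{α/2} + z_β) / d)².
z_{α/2} + z_β = 1.960 + 0.842 = 2.802.
n = (2.802 / 1.09)² = 2.571² = 6.61.
Round up.

n = 7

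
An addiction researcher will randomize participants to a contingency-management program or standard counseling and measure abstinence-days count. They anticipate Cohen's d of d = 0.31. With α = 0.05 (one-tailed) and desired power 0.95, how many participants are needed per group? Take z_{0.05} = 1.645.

n = 226 per group

For two independent groups with equal n: n = 2·((z_{α} + z_β) / d)².
z_{α} + z_β = 1.645 + 1.645 = 3.290.
n = 2 × (3.290 / 0.31)² = 2 × 10.613² = 2 × 112.63 = 225.3.
Round up to the next whole participant.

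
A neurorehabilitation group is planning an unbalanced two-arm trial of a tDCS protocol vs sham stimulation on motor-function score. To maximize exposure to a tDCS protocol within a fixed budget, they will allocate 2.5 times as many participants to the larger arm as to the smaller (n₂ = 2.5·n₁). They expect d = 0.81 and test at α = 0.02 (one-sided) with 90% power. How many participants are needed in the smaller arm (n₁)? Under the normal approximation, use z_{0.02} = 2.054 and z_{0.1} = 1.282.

n₁ = 24

With allocation ratio k = n₂/n₁ = 2.5, Var(x̄₁−x̄₂) = σ²(1/n₁ + 1/(k·n₁)) = σ²·(k+1)/(k·n₁).
So n₁ = (1 + 1/k)·((z_{α} + z_β)/d)² = 1.400 × (3.336/0.81)².
n₁ = 1.400 × 16.96 = 23.7.
Round up: n₁ = 24, giving n₂ = 2.5 × 24 = 60.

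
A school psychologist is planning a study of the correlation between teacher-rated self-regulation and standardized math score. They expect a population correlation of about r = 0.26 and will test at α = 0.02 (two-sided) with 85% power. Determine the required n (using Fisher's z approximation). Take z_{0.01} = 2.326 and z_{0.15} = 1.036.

Fisher's z: C = ½·ln((1+r)/(1−r)) = ½·ln(1.7027) = 0.2661.
n = ((z_{α/2} + z_β)/C)² + 3.
(2.326 + 1.036) / 0.2661 = 3.362 / 0.2661 = 12.634.
n = 12.634² + 3 = 159.63 + 3 = 162.6.
Round up.

n = 163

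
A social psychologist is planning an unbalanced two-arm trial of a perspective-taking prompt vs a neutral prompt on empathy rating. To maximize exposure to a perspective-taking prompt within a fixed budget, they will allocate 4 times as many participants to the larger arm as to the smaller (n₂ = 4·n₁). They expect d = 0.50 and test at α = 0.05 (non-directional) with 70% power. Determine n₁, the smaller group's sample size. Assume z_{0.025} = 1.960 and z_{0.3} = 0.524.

With allocation ratio k = n₂/n₁ = 4, Var(x̄₁−x̄₂) = σ²(1/n₁ + 1/(k·n₁)) = σ²·(k+1)/(k·n₁).
So n₁ = (1 + 1/k)·((z_{α/2} + z_β)/d)² = 1.250 × (2.484/0.50)².
n₁ = 1.250 × 24.68 = 30.9.
Round up: n₁ = 31, giving n₂ = 4 × 31 = 124.

n₁ = 31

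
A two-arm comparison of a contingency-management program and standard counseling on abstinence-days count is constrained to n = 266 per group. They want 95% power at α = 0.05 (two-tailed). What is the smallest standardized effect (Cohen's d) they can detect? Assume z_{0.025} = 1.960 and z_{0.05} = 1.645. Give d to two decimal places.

For two independent groups of n = 266 each: d_min = (z_{α/2} + z_β)·√(2/n).
z-sum = 1.960 + 1.645 = 3.605.
d_min = 3.605 × √(2/266) = 3.605 × 0.0867 = 0.313.

d_min ≈ 0.31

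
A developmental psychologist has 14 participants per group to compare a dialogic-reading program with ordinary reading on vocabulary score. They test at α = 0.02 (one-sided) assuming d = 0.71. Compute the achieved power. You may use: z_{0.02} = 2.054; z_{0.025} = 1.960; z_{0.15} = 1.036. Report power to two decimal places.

power ≈ 0.43

For two equal groups, power = Φ(d·√(n/2) − z_{α}).
d·√(n/2) = 0.71 × √(14/2) = 0.71 × 2.646 = 1.878.
z_β = 1.878 − 2.054 = -0.176.
Power = Φ(-0.176) = 0.430.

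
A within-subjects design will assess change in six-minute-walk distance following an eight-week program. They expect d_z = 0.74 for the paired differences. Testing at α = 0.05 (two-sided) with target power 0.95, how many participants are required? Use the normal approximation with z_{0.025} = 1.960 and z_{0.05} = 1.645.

For a paired (one-sample on differences) test: n = ((z_{α/2} + z_β) / d)².
z_{α/2} + z_β = 1.960 + 1.645 = 3.605.
n = (3.605 / 0.74)² = 4.872² = 23.73.
Round up.

n = 24 pairs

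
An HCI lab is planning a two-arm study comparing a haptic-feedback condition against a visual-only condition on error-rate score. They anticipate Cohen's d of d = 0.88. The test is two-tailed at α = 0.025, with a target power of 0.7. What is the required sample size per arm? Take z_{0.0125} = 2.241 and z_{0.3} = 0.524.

For two independent groups with equal n: n = 2·((z_{α/2} + z_β) / d)².
z_{α/2} + z_β = 2.241 + 0.524 = 2.765.
n = 2 × (2.765 / 0.88)² = 2 × 3.142² = 2 × 9.87 = 19.7.
Round up to the next whole participant.

n = 20 per group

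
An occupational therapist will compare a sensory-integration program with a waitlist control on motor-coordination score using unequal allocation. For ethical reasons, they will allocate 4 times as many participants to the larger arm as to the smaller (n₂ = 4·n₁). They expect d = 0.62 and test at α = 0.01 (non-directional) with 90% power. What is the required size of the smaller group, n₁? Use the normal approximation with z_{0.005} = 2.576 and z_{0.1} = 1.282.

n₁ = 49

With allocation ratio k = n₂/n₁ = 4, Var(x̄₁−x̄₂) = σ²(1/n₁ + 1/(k·n₁)) = σ²·(k+1)/(k·n₁).
So n₁ = (1 + 1/k)·((z_{α/2} + z_β)/d)² = 1.250 × (3.858/0.62)².
n₁ = 1.250 × 38.72 = 48.4.
Round up: n₁ = 49, giving n₂ = 4 × 49 = 196.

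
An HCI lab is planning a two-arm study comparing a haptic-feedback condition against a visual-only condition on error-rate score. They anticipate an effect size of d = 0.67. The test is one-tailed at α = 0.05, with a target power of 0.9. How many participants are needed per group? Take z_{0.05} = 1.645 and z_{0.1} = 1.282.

n = 39 per group

For two independent groups with equal n: n = 2·((z_{α} + z_β) / d)².
z_{α} + z_β = 1.645 + 1.282 = 2.927.
n = 2 × (2.927 / 0.67)² = 2 × 4.369² = 2 × 19.09 = 38.2.
Round up to the next whole participant.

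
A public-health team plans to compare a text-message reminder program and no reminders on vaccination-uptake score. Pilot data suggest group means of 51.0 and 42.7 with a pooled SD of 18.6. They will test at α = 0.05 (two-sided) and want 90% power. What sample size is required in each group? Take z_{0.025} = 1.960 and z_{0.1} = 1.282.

n = 106 per group

Cohen's d = |M₁ − M₂| / SD_pooled = |51.0 − 42.7| / 18.6 = 8.3 / 18.6 = 0.446.
For two independent groups with equal n: n = 2·((z_{α/2} + z_β) / d)².
z_{α/2} + z_β = 1.960 + 1.282 = 3.242.
n = 2 × (3.242 / 0.446)² = 2 × 7.269² = 2 × 52.84 = 105.7.
Round up to the next whole participant.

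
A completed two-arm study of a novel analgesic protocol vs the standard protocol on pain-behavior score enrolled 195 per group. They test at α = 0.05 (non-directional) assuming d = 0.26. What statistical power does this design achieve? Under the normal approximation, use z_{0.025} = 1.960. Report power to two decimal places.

power ≈ 0.73

For two equal groups, power = Φ(d·√(n/2) − z_{α/2}).
d·√(n/2) = 0.26 × √(195/2) = 0.26 × 9.874 = 2.567.
z_β = 2.567 − 1.960 = 0.607.
Power = Φ(0.607) = 0.728.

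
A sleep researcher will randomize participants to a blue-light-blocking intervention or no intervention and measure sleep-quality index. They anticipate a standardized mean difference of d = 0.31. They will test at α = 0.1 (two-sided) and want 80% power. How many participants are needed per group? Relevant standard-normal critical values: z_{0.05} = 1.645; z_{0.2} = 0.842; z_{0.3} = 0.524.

n = 129 per group

For two independent groups with equal n: n = 2·((z_{α/2} + z_β) / d)².
z_{α/2} + z_β = 1.645 + 0.842 = 2.487.
n = 2 × (2.487 / 0.31)² = 2 × 8.023² = 2 × 64.36 = 128.7.
Round up to the next whole participant.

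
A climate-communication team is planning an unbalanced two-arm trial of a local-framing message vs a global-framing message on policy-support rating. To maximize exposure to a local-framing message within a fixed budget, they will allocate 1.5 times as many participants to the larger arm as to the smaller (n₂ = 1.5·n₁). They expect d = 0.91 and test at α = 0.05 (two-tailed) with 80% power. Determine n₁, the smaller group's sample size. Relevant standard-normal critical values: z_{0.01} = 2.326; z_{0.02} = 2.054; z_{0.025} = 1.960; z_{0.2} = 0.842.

With allocation ratio k = n₂/n₁ = 1.5, Var(x̄₁−x̄₂) = σ²(1/n₁ + 1/(k·n₁)) = σ²·(k+1)/(k·n₁).
So n₁ = (1 + 1/k)·((z_{α/2} + z_β)/d)² = 1.667 × (2.802/0.91)².
n₁ = 1.667 × 9.48 = 15.8.
Round up: n₁ = 16, giving n₂ = 1.5 × 16 = 24.

n₁ = 16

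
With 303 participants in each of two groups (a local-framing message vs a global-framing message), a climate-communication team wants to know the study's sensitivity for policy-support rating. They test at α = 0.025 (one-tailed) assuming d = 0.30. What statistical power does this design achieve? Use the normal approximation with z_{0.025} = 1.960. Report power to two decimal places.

power ≈ 0.96

For two equal groups, power = Φ(d·√(n/2) − z_{α}).
d·√(n/2) = 0.30 × √(303/2) = 0.30 × 12.309 = 3.693.
z_β = 3.693 − 1.960 = 1.733.
Power = Φ(1.733) = 0.958.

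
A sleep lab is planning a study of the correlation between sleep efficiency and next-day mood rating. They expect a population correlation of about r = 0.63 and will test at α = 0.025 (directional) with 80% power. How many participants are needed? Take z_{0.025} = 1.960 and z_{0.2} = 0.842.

n = 18

Fisher's z: C = ½·ln((1+r)/(1−r)) = ½·ln(4.4054) = 0.7414.
n = ((z_{α} + z_β)/C)² + 3.
(1.960 + 0.842) / 0.7414 = 2.802 / 0.7414 = 3.779.
n = 3.779² + 3 = 14.28 + 3 = 17.3.
Round up.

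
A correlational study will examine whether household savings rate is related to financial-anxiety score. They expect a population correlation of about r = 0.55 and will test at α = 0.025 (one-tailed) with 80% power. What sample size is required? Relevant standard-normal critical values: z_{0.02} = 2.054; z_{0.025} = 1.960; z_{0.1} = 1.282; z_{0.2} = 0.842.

Fisher's z: C = ½·ln((1+r)/(1−r)) = ½·ln(3.4444) = 0.6184.
n = ((z_{α} + z_β)/C)² + 3.
(1.960 + 0.842) / 0.6184 = 2.802 / 0.6184 = 4.531.
n = 4.531² + 3 = 20.53 + 3 = 23.5.
Round up.

n = 24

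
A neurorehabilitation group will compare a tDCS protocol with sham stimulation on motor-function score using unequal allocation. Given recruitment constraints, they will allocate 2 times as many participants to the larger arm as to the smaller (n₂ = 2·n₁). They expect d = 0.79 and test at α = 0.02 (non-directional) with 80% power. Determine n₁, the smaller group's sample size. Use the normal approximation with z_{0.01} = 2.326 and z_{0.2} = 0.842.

n₁ = 25

With allocation ratio k = n₂/n₁ = 2, Var(x̄₁−x̄₂) = σ²(1/n₁ + 1/(k·n₁)) = σ²·(k+1)/(k·n₁).
So n₁ = (1 + 1/k)·((z_{α/2} + z_β)/d)² = 1.500 × (3.168/0.79)².
n₁ = 1.500 × 16.08 = 24.1.
Round up: n₁ = 25, giving n₂ = 2 × 25 = 50.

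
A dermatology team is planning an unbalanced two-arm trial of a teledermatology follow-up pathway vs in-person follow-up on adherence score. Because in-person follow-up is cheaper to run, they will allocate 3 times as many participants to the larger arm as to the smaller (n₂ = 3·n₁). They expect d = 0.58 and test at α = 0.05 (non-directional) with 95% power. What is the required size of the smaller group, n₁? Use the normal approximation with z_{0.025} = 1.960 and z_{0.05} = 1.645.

With allocation ratio k = n₂/n₁ = 3, Var(x̄₁−x̄₂) = σ²(1/n₁ + 1/(k·n₁)) = σ²·(k+1)/(k·n₁).
So n₁ = (1 + 1/k)·((z_{α/2} + z_β)/d)² = 1.333 × (3.605/0.58)².
n₁ = 1.333 × 38.63 = 51.5.
Round up: n₁ = 52, giving n₂ = 3 × 52 = 156.

n₁ = 52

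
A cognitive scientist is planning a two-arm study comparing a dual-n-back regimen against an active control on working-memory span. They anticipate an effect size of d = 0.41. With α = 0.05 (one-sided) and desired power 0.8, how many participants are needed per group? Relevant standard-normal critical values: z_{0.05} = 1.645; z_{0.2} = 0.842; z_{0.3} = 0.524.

n = 74 per group

For two independent groups with equal n: n = 2·((z_{α} + z_β) / d)².
z_{α} + z_β = 1.645 + 0.842 = 2.487.
n = 2 × (2.487 / 0.41)² = 2 × 6.066² = 2 × 36.79 = 73.6.
Round up to the next whole participant.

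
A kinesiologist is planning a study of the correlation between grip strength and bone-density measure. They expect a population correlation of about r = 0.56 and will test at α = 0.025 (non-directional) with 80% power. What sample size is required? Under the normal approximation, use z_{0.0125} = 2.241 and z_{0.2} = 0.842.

Fisher's z: C = ½·ln((1+r)/(1−r)) = ½·ln(3.5455) = 0.6328.
n = ((z_{α/2} + z_β)/C)² + 3.
(2.241 + 0.842) / 0.6328 = 3.083 / 0.6328 = 4.872.
n = 4.872² + 3 = 23.74 + 3 = 26.7.
Round up.

n = 27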